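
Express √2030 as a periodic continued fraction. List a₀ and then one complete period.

a₀ = ⌊√2030⌋ = 45.

[45; 18, 90]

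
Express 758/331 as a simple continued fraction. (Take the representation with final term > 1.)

758 = 2·331 + 96
331 = 3·96 + 43
96 = 2·43 + 10
43 = 4·10 + 3
10 = 3·3 + 1
3 = 3·1 + 0  (stop)
So 758/331 = [2; 3, 2, 4, 3, 3].

[2; 3, 2, 4, 3, 3]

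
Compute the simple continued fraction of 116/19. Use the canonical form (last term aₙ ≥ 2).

116 = 6·19 + 2
19 = 9·2 + 1
2 = 2·1 + 0  (stop)
So 116/19 = [6; 9, 2].

[6; 9, 2]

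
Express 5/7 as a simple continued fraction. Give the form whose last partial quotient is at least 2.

[0; 1, 2, 2]

5 = 0×7 + 5
7 = 1×5 + 2
5 = 2×2 + 1
2 = 2×1 + 0  (stop)
So 5/7 = [0; 1, 2, 2].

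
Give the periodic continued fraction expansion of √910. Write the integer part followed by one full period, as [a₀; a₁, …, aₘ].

[30; 6, 60]

a₀ = ⌊√910⌋ = 30.
With m₀=0, d₀=1 and mₖ₊₁ = dₖaₖ − mₖ, dₖ₊₁ = (n − mₖ₊₁²)/dₖ, aₖ₊₁ = ⌊(a₀+mₖ₊₁)/dₖ₊₁⌋:
  k=1: m=30, d=10, a=6
  k=2: m=30, d=1, a=60
d=1 and a=2a₀=60 at k=2, so the next step gives (m, d) = (30, 10) again — its k=1 value — and the period has length 2.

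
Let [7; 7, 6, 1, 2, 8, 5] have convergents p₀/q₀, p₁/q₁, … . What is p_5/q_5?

Using pₖ = aₖpₖ₋₁ + pₖ₋₂, qₖ = aₖqₖ₋₁ + qₖ₋₂ (with p₋₁=1, p₋₂=0, q₋₁=0, q₋₂=1):
  k=0: a=7, p=7, q=1
  k=1: a=7, p=50, q=7
  k=2: a=6, p=307, q=43
  k=3: a=1, p=357, q=50
  k=4: a=2, p=1021, q=143
  k=5: a=8, p=8525, q=1194

8525/1194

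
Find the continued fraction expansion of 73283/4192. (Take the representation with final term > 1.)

[17; 2, 13, 9, 17]

73283 = 17·4192 + 2019
4192 = 2·2019 + 154
2019 = 13·154 + 17
154 = 9·17 + 1
17 = 17·1 + 0  (stop)
So 73283/4192 = [17; 2, 13, 9, 17].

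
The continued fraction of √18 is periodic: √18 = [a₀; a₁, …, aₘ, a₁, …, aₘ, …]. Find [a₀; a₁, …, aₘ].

[4; 4, 8]

a₀ = ⌊√18⌋ = 4.
With m₀=0, d₀=1 and mₖ₊₁ = dₖaₖ − mₖ, dₖ₊₁ = (n − mₖ₊₁²)/dₖ, aₖ₊₁ = ⌊(a₀+mₖ₊₁)/dₖ₊₁⌋:
  k=1: m=4, d=2, a=4
  k=2: m=4, d=1, a=8
d=1 and a=2a₀=8 at k=2, so the next step gives (m, d) = (4, 2) again — its k=1 value — and the period has length 2.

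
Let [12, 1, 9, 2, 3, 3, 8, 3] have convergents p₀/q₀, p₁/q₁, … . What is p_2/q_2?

Using pₖ = aₖpₖ₋₁ + pₖ₋₂, qₖ = aₖqₖ₋₁ + qₖ₋₂ (with p₋₁=1, p₋₂=0, q₋₁=0, q₋₂=1):
  k=0: a=12, p=12, q=1
  k=1: a=1, p=13, q=1
  k=2: a=9, p=129, q=10

129/10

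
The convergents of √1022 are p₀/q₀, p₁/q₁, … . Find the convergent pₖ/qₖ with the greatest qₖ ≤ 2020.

64417/2015

√1022 = [31; 1, 30, 1, 62, …] (period length 4).
Convergents:
  p_0/q_0 = 31/1
  p_1/q_1 = 32/1
  p_2/q_2 = 991/31
  p_3/q_3 = 1023/32
  p_4/q_4 = 64417/2015
  p_5/q_5 = 65440/2047
q_4 = 2015 ≤ 2020 < 2047 = q_5, so the answer is 64417/2015.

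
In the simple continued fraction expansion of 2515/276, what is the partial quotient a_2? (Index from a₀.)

2515 = 9·276 + 31   →  a_0 = 9
276 = 8·31 + 28   →  a_1 = 8
31 = 1·28 + 3   →  a_2 = 1

1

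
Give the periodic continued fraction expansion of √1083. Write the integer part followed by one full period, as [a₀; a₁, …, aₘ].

[32; 1, 9, 1, 64]

a₀ = ⌊√1083⌋ = 32.
With m₀=0, d₀=1 and mₖ₊₁ = dₖaₖ − mₖ, dₖ₊₁ = (n − mₖ₊₁²)/dₖ, aₖ₊₁ = ⌊(a₀+mₖ₊₁)/dₖ₊₁⌋:
  k=1: m=32, d=59, a=1
  k=2: m=27, d=6, a=9
  k=3: m=27, d=59, a=1
  k=4: m=32, d=1, a=64
d=1 and a=2a₀=64 at k=4, so the next step gives (m, d) = (32, 59) again — its k=1 value — and the period has length 4.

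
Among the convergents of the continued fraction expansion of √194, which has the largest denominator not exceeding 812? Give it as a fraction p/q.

√194 = [13; 1, 12, 1, 26, …] (period length 4).
Convergents:
  p_0/q_0 = 13/1
  p_1/q_1 = 14/1
  p_2/q_2 = 181/13
  p_3/q_3 = 195/14
  p_4/q_4 = 5251/377
  p_5/q_5 = 5446/391
  p_6/q_6 = 70603/5069
q_5 = 391 ≤ 812 < 5069 = q_6, so the answer is 5446/391.

5446/391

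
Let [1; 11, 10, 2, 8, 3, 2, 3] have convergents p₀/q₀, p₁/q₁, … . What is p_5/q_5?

Using pₖ = aₖpₖ₋₁ + pₖ₋₂, qₖ = aₖqₖ₋₁ + qₖ₋₂ (with p₋₁=1, p₋₂=0, q₋₁=0, q₋₂=1):
  k=0: a=1, p=1, q=1
  k=1: a=11, p=12, q=11
  k=2: a=10, p=121, q=111
  k=3: a=2, p=254, q=233
  k=4: a=8, p=2153, q=1975
  k=5: a=3, p=6713, q=6158

6713/6158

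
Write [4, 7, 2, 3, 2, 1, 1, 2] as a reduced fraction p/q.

Fold from the inside: start with 2/1.
  1 + 1/2 = 3/2
  1 + 2/3 = 5/3
  2 + 3/5 = 13/5
  3 + 5/13 = 44/13
  2 + 13/44 = 101/44
  7 + 44/101 = 751/101
  4 + 101/751 = 3105/751

3105/751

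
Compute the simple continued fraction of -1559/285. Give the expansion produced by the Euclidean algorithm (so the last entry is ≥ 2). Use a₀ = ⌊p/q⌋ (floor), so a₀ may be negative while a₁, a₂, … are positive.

[-6; 1, 1, 7, 1, 7, 2]

-1559 = -6*285 + 151
285 = 1*151 + 134
151 = 1*134 + 17
134 = 7*17 + 15
17 = 1*15 + 2
15 = 7*2 + 1
2 = 2*1 + 0  (stop)
So -1559/285 = [-6; 1, 1, 7, 1, 7, 2].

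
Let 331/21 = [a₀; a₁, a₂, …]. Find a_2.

331 = 15·21 + 16   →  a_0 = 15
21 = 1·16 + 5   →  a_1 = 1
16 = 3·5 + 1   →  a_2 = 3

3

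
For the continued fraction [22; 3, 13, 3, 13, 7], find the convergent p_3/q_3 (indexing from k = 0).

Using pₖ = aₖpₖ₋₁ + pₖ₋₂, qₖ = aₖqₖ₋₁ + qₖ₋₂ (with p₋₁=1, p₋₂=0, q₋₁=0, q₋₂=1):
  k=0: a=22, p=22, q=1
  k=1: a=3, p=67, q=3
  k=2: a=13, p=893, q=40
  k=3: a=3, p=2746, q=123

2746/123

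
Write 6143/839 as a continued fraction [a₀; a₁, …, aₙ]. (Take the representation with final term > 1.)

6143 = 7×839 + 270
839 = 3×270 + 29
270 = 9×29 + 9
29 = 3×9 + 2
9 = 4×2 + 1
2 = 2×1 + 0  (stop)
So 6143/839 = [7; 3, 9, 3, 4, 2].

[7; 3, 9, 3, 4, 2]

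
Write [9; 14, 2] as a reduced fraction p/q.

Using pₖ = aₖpₖ₋₁ + pₖ₋₂ and qₖ = aₖqₖ₋₁ + qₖ₋₂:
  k=0: a=9, p=9, q=1
  k=1: a=14, p=127, q=14
  k=2: a=2, p=263, q=29

263/29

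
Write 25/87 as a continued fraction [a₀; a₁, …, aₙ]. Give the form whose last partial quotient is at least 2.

25 = 0*87 + 25
87 = 3*25 + 12
25 = 2*12 + 1
12 = 12*1 + 0  (stop)
So 25/87 = [0; 3, 2, 12].

[0; 3, 2, 12]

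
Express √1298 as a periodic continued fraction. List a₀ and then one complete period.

[36; 36, 72]

a₀ = ⌊√1298⌋ = 36.
With m₀=0, d₀=1 and mₖ₊₁ = dₖaₖ − mₖ, dₖ₊₁ = (n − mₖ₊₁²)/dₖ, aₖ₊₁ = ⌊(a₀+mₖ₊₁)/dₖ₊₁⌋:
  k=1: m=36, d=2, a=36
  k=2: m=36, d=1, a=72
d=1 and a=2a₀=72 at k=2, so the next step gives (m, d) = (36, 2) again — its k=1 value — and the period has length 2.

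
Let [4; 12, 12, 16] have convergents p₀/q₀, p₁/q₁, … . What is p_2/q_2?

Using pₖ = aₖpₖ₋₁ + pₖ₋₂, qₖ = aₖqₖ₋₁ + qₖ₋₂ (with p₋₁=1, p₋₂=0, q₋₁=0, q₋₂=1):
  k=0: a=4, p=4, q=1
  k=1: a=12, p=49, q=12
  k=2: a=12, p=592, q=145

592/145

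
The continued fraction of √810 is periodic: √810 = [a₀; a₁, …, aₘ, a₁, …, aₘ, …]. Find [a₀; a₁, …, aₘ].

[28; 2, 5, 1, 4, 1, 5, 2, 56]

a₀ = ⌊√810⌋ = 28.
With m₀=0, d₀=1 and mₖ₊₁ = dₖaₖ − mₖ, dₖ₊₁ = (n − mₖ₊₁²)/dₖ, aₖ₊₁ = ⌊(a₀+mₖ₊₁)/dₖ₊₁⌋:
  k=1: m=28, d=26, a=2
  k=2: m=24, d=9, a=5
  k=3: m=21, d=41, a=1
  k=4: m=20, d=10, a=4
  k=5: m=20, d=41, a=1
  k=6: m=21, d=9, a=5
  k=7: m=24, d=26, a=2
  k=8: m=28, d=1, a=56
d=1 and a=2a₀=56 at k=8, so the next step gives (m, d) = (28, 26) again — its k=1 value — and the period has length 8.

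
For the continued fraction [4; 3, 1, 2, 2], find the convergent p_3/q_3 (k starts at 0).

47/11

Using pₖ = aₖpₖ₋₁ + pₖ₋₂, qₖ = aₖqₖ₋₁ + qₖ₋₂ (with p₋₁=1, p₋₂=0, q₋₁=0, q₋₂=1):
  k=0: a=4, p=4, q=1
  k=1: a=3, p=13, q=3
  k=2: a=1, p=17, q=4
  k=3: a=2, p=47, q=11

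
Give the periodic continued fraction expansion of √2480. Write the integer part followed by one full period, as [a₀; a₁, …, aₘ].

[49; 1, 3, 1, 98]

a₀ = ⌊√2480⌋ = 49.
With m₀=0, d₀=1 and mₖ₊₁ = dₖaₖ − mₖ, dₖ₊₁ = (n − mₖ₊₁²)/dₖ, aₖ₊₁ = ⌊(a₀+mₖ₊₁)/dₖ₊₁⌋:
  k=1: m=49, d=79, a=1
  k=2: m=30, d=20, a=3
  k=3: m=30, d=79, a=1
  k=4: m=49, d=1, a=98
d=1 and a=2a₀=98 at k=4, so the next step gives (m, d) = (49, 79) again — its k=1 value — and the period has length 4.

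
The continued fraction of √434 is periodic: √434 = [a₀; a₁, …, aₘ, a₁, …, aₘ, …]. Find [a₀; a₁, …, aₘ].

a₀ = ⌊√434⌋ = 20.
With m₀=0, d₀=1 and mₖ₊₁ = dₖaₖ − mₖ, dₖ₊₁ = (n − mₖ₊₁²)/dₖ, aₖ₊₁ = ⌊(a₀+mₖ₊₁)/dₖ₊₁⌋:
  k=1: m=20, d=34, a=1
  k=2: m=14, d=7, a=4
  k=3: m=14, d=34, a=1
  k=4: m=20, d=1, a=40
d=1 and a=2a₀=40 at k=4, so the next step gives (m, d) = (20, 34) again — its k=1 value — and the period has length 4.

[20; 1, 4, 1, 40]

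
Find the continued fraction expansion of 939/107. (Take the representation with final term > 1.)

[8; 1, 3, 2, 5, 2]

939 = 8*107 + 83
107 = 1*83 + 24
83 = 3*24 + 11
24 = 2*11 + 2
11 = 5*2 + 1
2 = 2*1 + 0  (stop)
So 939/107 = [8; 1, 3, 2, 5, 2].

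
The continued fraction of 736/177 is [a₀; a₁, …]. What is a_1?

736 = 4·177 + 28   →  a_0 = 4
177 = 6·28 + 9   →  a_1 = 6

6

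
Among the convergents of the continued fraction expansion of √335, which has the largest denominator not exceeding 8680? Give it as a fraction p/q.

66385/3627

√335 = [18; 3, 3, 3, 36, …] (period length 4).
Convergents:
  p_0/q_0 = 18/1
  p_1/q_1 = 55/3
  p_2/q_2 = 183/10
  p_3/q_3 = 604/33
  p_4/q_4 = 21927/1198
  p_5/q_5 = 66385/3627
  p_6/q_6 = 221082/12079
q_5 = 3627 ≤ 8680 < 12079 = q_6, so the answer is 66385/3627.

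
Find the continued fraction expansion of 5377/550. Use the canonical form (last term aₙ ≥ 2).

5377 = 9·550 + 427
550 = 1·427 + 123
427 = 3·123 + 58
123 = 2·58 + 7
58 = 8·7 + 2
7 = 3·2 + 1
2 = 2·1 + 0  (stop)
So 5377/550 = [9; 1, 3, 2, 8, 3, 2].

[9; 1, 3, 2, 8, 3, 2]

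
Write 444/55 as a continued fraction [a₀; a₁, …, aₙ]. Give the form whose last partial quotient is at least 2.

[8; 13, 1, 3]

444 = 8·55 + 4
55 = 13·4 + 3
4 = 1·3 + 1
3 = 3·1 + 0  (stop)
So 444/55 = [8; 13, 1, 3].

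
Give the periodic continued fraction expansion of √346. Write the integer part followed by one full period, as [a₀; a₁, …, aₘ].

a₀ = ⌊√346⌋ = 18.

[18; 1, 1, 1, 1, 36]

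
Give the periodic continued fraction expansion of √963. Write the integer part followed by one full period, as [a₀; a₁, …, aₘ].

[31; 31, 62]

a₀ = ⌊√963⌋ = 31.
With m₀=0, d₀=1 and mₖ₊₁ = dₖaₖ − mₖ, dₖ₊₁ = (n − mₖ₊₁²)/dₖ, aₖ₊₁ = ⌊(a₀+mₖ₊₁)/dₖ₊₁⌋:
  k=1: m=31, d=2, a=31
  k=2: m=31, d=1, a=62
d=1 and a=2a₀=62 at k=2, so the next step gives (m, d) = (31, 2) again — its k=1 value — and the period has length 2.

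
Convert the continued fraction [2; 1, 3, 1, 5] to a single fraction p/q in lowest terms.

Using pₖ = aₖpₖ₋₁ + pₖ₋₂ and qₖ = aₖqₖ₋₁ + qₖ₋₂:
  k=0: a=2, p=2, q=1
  k=1: a=1, p=3, q=1
  k=2: a=3, p=11, q=4
  k=3: a=1, p=14, q=5
  k=4: a=5, p=81, q=29

81/29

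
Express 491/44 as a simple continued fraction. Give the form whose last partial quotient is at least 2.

[11; 6, 3, 2]

491 = 11*44 + 7
44 = 6*7 + 2
7 = 3*2 + 1
2 = 2*1 + 0  (stop)
So 491/44 = [11; 6, 3, 2].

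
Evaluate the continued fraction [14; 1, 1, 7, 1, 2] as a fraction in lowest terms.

712/49

Using pₖ = aₖpₖ₋₁ + pₖ₋₂ and qₖ = aₖqₖ₋₁ + qₖ₋₂:
  k=0: a=14, p=14, q=1
  k=1: a=1, p=15, q=1
  k=2: a=1, p=29, q=2
  k=3: a=7, p=218, q=15
  k=4: a=1, p=247, q=17
  k=5: a=2, p=712, q=49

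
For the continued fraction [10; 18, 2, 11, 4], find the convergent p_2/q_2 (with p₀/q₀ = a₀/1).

372/37

Using pₖ = aₖpₖ₋₁ + pₖ₋₂, qₖ = aₖqₖ₋₁ + qₖ₋₂ (with p₋₁=1, p₋₂=0, q₋₁=0, q₋₂=1):
  k=0: a=10, p=10, q=1
  k=1: a=18, p=181, q=18
  k=2: a=2, p=372, q=37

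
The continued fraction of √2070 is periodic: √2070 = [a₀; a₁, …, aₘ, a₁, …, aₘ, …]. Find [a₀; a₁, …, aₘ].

a₀ = ⌊√2070⌋ = 45.
With m₀=0, d₀=1 and mₖ₊₁ = dₖaₖ − mₖ, dₖ₊₁ = (n − mₖ₊₁²)/dₖ, aₖ₊₁ = ⌊(a₀+mₖ₊₁)/dₖ₊₁⌋:
  k=1: m=45, d=45, a=2
  k=2: m=45, d=1, a=90
d=1 and a=2a₀=90 at k=2, so the next step gives (m, d) = (45, 45) again — its k=1 value — and the period has length 2.

[45; 2, 90]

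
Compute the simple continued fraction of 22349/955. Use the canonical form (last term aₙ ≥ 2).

22349 = 23*955 + 384
955 = 2*384 + 187
384 = 2*187 + 10
187 = 18*10 + 7
10 = 1*7 + 3
7 = 2*3 + 1
3 = 3*1 + 0  (stop)
So 22349/955 = [23; 2, 2, 18, 1, 2, 3].

[23; 2, 2, 18, 1, 2, 3]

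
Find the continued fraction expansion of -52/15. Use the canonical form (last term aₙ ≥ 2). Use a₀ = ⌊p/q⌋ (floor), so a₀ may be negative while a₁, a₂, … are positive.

[-4; 1, 1, 7]

-52 = -4·15 + 8
15 = 1·8 + 7
8 = 1·7 + 1
7 = 7·1 + 0  (stop)
So -52/15 = [-4; 1, 1, 7].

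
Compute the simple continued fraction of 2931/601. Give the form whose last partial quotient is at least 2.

[4; 1, 7, 8, 4, 2]

2931 = 4·601 + 527
601 = 1·527 + 74
527 = 7·74 + 9
74 = 8·9 + 2
9 = 4·2 + 1
2 = 2·1 + 0  (stop)
So 2931/601 = [4; 1, 7, 8, 4, 2].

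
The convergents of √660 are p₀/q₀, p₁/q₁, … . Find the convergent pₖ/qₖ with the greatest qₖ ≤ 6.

77/3

√660 = [25; 1, 2, 4, 2, 1, 50, …] (period length 6).
Convergents:
  p_0/q_0 = 25/1
  p_1/q_1 = 26/1
  p_2/q_2 = 77/3
  p_3/q_3 = 334/13
q_2 = 3 ≤ 6 < 13 = q_3, so the answer is 77/3.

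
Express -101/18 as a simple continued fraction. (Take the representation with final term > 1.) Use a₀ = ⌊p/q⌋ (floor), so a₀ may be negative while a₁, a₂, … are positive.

[-6; 2, 1, 1, 3]

-101 = -6·18 + 7
18 = 2·7 + 4
7 = 1·4 + 3
4 = 1·3 + 1
3 = 3·1 + 0  (stop)
So -101/18 = [-6; 2, 1, 1, 3].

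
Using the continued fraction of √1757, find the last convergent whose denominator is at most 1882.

√1757 = [41; 1, 10, 1, 82, …] (period length 4).
Convergents:
  p_0/q_0 = 41/1
  p_1/q_1 = 42/1
  p_2/q_2 = 461/11
  p_3/q_3 = 503/12
  p_4/q_4 = 41707/995
  p_5/q_5 = 42210/1007
  p_6/q_6 = 463807/11065
q_5 = 1007 ≤ 1882 < 11065 = q_6, so the answer is 42210/1007.

42210/1007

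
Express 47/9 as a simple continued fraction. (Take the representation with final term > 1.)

47 = 5×9 + 2
9 = 4×2 + 1
2 = 2×1 + 0  (stop)
So 47/9 = [5; 4, 2].

[5; 4, 2]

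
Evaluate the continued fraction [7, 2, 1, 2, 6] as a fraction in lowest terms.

Using pₖ = aₖpₖ₋₁ + pₖ₋₂ and qₖ = aₖqₖ₋₁ + qₖ₋₂:
  k=0: a=7, p=7, q=1
  k=1: a=2, p=15, q=2
  k=2: a=1, p=22, q=3
  k=3: a=2, p=59, q=8
  k=4: a=6, p=376, q=51

376/51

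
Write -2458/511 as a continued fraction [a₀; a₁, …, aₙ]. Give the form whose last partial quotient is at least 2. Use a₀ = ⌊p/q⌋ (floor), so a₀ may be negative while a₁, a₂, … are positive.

[-5; 5, 3, 1, 2, 1, 2, 2]

-2458 = -5·511 + 97
511 = 5·97 + 26
97 = 3·26 + 19
26 = 1·19 + 7
19 = 2·7 + 5
7 = 1·5 + 2
5 = 2·2 + 1
2 = 2·1 + 0  (stop)
So -2458/511 = [-5; 5, 3, 1, 2, 1, 2, 2].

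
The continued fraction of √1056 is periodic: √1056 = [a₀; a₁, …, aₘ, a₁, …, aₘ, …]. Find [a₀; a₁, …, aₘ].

a₀ = ⌊√1056⌋ = 32.
With m₀=0, d₀=1 and mₖ₊₁ = dₖaₖ − mₖ, dₖ₊₁ = (n − mₖ₊₁²)/dₖ, aₖ₊₁ = ⌊(a₀+mₖ₊₁)/dₖ₊₁⌋:
  k=1: m=32, d=32, a=2
  k=2: m=32, d=1, a=64
d=1 and a=2a₀=64 at k=2, so the next step gives (m, d) = (32, 32) again — its k=1 value — and the period has length 2.

[32; 2, 64]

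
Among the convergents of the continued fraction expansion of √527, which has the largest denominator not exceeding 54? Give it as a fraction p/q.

√527 = [22; 1, 21, 1, 44, …] (period length 4).
Convergents:
  p_0/q_0 = 22/1
  p_1/q_1 = 23/1
  p_2/q_2 = 505/22
  p_3/q_3 = 528/23
  p_4/q_4 = 23737/1034
q_3 = 23 ≤ 54 < 1034 = q_4, so the answer is 528/23.

528/23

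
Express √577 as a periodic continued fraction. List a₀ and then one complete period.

[24; 48]

a₀ = ⌊√577⌋ = 24.
With m₀=0, d₀=1 and mₖ₊₁ = dₖaₖ − mₖ, dₖ₊₁ = (n − mₖ₊₁²)/dₖ, aₖ₊₁ = ⌊(a₀+mₖ₊₁)/dₖ₊₁⌋:
  k=1: m=24, d=1, a=48
d=1 and a=2a₀=48 at k=1, so the next step gives (m, d) = (24, 1) again — its k=1 value — and the period has length 1.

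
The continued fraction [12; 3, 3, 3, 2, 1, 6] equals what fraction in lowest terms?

8981/730

Fold from the inside: start with 6/1.
  1 + 1/6 = 7/6
  2 + 6/7 = 20/7
  3 + 7/20 = 67/20
  3 + 20/67 = 221/67
  3 + 67/221 = 730/221
  12 + 221/730 = 8981/730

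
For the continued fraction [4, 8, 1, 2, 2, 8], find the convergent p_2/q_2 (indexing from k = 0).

Using pₖ = aₖpₖ₋₁ + pₖ₋₂, qₖ = aₖqₖ₋₁ + qₖ₋₂ (with p₋₁=1, p₋₂=0, q₋₁=0, q₋₂=1):
  k=0: a=4, p=4, q=1
  k=1: a=8, p=33, q=8
  k=2: a=1, p=37, q=9

37/9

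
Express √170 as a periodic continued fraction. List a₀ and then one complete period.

[13; 26]

a₀ = ⌊√170⌋ = 13.
With m₀=0, d₀=1 and mₖ₊₁ = dₖaₖ − mₖ, dₖ₊₁ = (n − mₖ₊₁²)/dₖ, aₖ₊₁ = ⌊(a₀+mₖ₊₁)/dₖ₊₁⌋:
  k=1: m=13, d=1, a=26
d=1 and a=2a₀=26 at k=1, so the next step gives (m, d) = (13, 1) again — its k=1 value — and the period has length 1.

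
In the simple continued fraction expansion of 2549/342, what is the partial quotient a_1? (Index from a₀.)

2

2549 = 7·342 + 155   →  a_0 = 7
342 = 2·155 + 32   →  a_1 = 2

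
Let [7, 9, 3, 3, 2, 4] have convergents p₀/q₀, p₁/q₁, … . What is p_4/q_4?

Using pₖ = aₖpₖ₋₁ + pₖ₋₂, qₖ = aₖqₖ₋₁ + qₖ₋₂ (with p₋₁=1, p₋₂=0, q₋₁=0, q₋₂=1):
  k=0: a=7, p=7, q=1
  k=1: a=9, p=64, q=9
  k=2: a=3, p=199, q=28
  k=3: a=3, p=661, q=93
  k=4: a=2, p=1521, q=214

1521/214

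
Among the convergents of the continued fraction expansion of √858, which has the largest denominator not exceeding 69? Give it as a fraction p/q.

703/24

√858 = [29; 3, 2, 3, 58, …] (period length 4).
Convergents:
  p_0/q_0 = 29/1
  p_1/q_1 = 88/3
  p_2/q_2 = 205/7
  p_3/q_3 = 703/24
  p_4/q_4 = 40979/1399
q_3 = 24 ≤ 69 < 1399 = q_4, so the answer is 703/24.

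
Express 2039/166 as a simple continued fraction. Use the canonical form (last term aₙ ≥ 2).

2039 = 12×166 + 47
166 = 3×47 + 25
47 = 1×25 + 22
25 = 1×22 + 3
22 = 7×3 + 1
3 = 3×1 + 0  (stop)
So 2039/166 = [12; 3, 1, 1, 7, 3].

[12; 3, 1, 1, 7, 3]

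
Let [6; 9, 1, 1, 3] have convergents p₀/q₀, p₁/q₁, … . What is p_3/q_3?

116/19

Using pₖ = aₖpₖ₋₁ + pₖ₋₂, qₖ = aₖqₖ₋₁ + qₖ₋₂ (with p₋₁=1, p₋₂=0, q₋₁=0, q₋₂=1):
  k=0: a=6, p=6, q=1
  k=1: a=9, p=55, q=9
  k=2: a=1, p=61, q=10
  k=3: a=1, p=116, q=19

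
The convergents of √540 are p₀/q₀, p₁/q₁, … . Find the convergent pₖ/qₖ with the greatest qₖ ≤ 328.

5763/248

√540 = [23; 4, 4, 1, 10, 1, 4, 4, 46, …] (period length 8).
Convergents:
  p_0/q_0 = 23/1
  p_1/q_1 = 93/4
  p_2/q_2 = 395/17
  p_3/q_3 = 488/21
  p_4/q_4 = 5275/227
  p_5/q_5 = 5763/248
  p_6/q_6 = 28327/1219
q_5 = 248 ≤ 328 < 1219 = q_6, so the answer is 5763/248.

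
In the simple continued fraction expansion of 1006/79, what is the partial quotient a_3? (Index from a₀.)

1

1006 = 12·79 + 58   →  a_0 = 12
79 = 1·58 + 21   →  a_1 = 1
58 = 2·21 + 16   →  a_2 = 2
21 = 1·16 + 5   →  a_3 = 1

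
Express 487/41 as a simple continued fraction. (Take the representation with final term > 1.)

[11; 1, 7, 5]

487 = 11×41 + 36
41 = 1×36 + 5
36 = 7×5 + 1
5 = 5×1 + 0  (stop)
So 487/41 = [11; 1, 7, 5].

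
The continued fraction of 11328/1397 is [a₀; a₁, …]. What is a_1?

11328 = 8·1397 + 152   →  a_0 = 8
1397 = 9·152 + 29   →  a_1 = 9

9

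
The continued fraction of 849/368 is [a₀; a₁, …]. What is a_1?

3

849 = 2·368 + 113   →  a_0 = 2
368 = 3·113 + 29   →  a_1 = 3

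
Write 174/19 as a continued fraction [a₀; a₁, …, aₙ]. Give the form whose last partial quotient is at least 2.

174 = 9*19 + 3
19 = 6*3 + 1
3 = 3*1 + 0  (stop)
So 174/19 = [9; 6, 3].

[9; 6, 3]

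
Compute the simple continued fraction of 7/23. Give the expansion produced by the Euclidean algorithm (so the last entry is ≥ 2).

[0; 3, 3, 2]

7 = 0·23 + 7
23 = 3·7 + 2
7 = 3·2 + 1
2 = 2·1 + 0  (stop)
So 7/23 = [0; 3, 3, 2].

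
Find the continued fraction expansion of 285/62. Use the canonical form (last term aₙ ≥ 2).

285 = 4*62 + 37
62 = 1*37 + 25
37 = 1*25 + 12
25 = 2*12 + 1
12 = 12*1 + 0  (stop)
So 285/62 = [4; 1, 1, 2, 12].

[4; 1, 1, 2, 12]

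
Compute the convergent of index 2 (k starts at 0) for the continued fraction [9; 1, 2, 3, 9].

Using pₖ = aₖpₖ₋₁ + pₖ₋₂, qₖ = aₖqₖ₋₁ + qₖ₋₂ (with p₋₁=1, p₋₂=0, q₋₁=0, q₋₂=1):
  k=0: a=9, p=9, q=1
  k=1: a=1, p=10, q=1
  k=2: a=2, p=29, q=3

29/3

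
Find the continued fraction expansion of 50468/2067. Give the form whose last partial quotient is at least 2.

50468 = 24*2067 + 860
2067 = 2*860 + 347
860 = 2*347 + 166
347 = 2*166 + 15
166 = 11*15 + 1
15 = 15*1 + 0  (stop)
So 50468/2067 = [24; 2, 2, 2, 11, 15].

[24; 2, 2, 2, 11, 15]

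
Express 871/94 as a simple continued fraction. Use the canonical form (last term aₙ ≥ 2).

[9; 3, 1, 3, 6]

871 = 9*94 + 25
94 = 3*25 + 19
25 = 1*19 + 6
19 = 3*6 + 1
6 = 6*1 + 0  (stop)
So 871/94 = [9; 3, 1, 3, 6].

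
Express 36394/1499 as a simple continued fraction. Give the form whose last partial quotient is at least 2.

36394 = 24·1499 + 418
1499 = 3·418 + 245
418 = 1·245 + 173
245 = 1·173 + 72
173 = 2·72 + 29
72 = 2·29 + 14
29 = 2·14 + 1
14 = 14·1 + 0  (stop)
So 36394/1499 = [24; 3, 1, 1, 2, 2, 2, 14].

[24; 3, 1, 1, 2, 2, 2, 14]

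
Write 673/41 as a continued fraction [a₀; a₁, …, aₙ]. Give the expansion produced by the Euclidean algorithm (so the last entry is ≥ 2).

673 = 16*41 + 17
41 = 2*17 + 7
17 = 2*7 + 3
7 = 2*3 + 1
3 = 3*1 + 0  (stop)
So 673/41 = [16; 2, 2, 2, 3].

[16; 2, 2, 2, 3]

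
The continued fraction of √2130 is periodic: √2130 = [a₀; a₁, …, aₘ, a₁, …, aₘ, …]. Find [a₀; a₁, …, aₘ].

a₀ = ⌊√2130⌋ = 46.

[46; 6, 1, 1, 2, 1, 1, 6, 92]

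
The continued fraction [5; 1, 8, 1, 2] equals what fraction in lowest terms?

171/29

Fold from the inside: start with 2/1.
  1 + 1/2 = 3/2
  8 + 2/3 = 26/3
  1 + 3/26 = 29/26
  5 + 26/29 = 171/29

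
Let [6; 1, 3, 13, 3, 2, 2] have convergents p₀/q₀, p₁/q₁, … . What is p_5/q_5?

Using pₖ = aₖpₖ₋₁ + pₖ₋₂, qₖ = aₖqₖ₋₁ + qₖ₋₂ (with p₋₁=1, p₋₂=0, q₋₁=0, q₋₂=1):
  k=0: a=6, p=6, q=1
  k=1: a=1, p=7, q=1
  k=2: a=3, p=27, q=4
  k=3: a=13, p=358, q=53
  k=4: a=3, p=1101, q=163
  k=5: a=2, p=2560, q=379

2560/379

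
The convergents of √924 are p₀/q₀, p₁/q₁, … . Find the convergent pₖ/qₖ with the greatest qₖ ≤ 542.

√924 = [30; 2, 1, 1, 14, 1, 1, 2, 60, …] (period length 8).
Convergents:
  p_0/q_0 = 30/1
  p_1/q_1 = 61/2
  p_2/q_2 = 91/3
  p_3/q_3 = 152/5
  p_4/q_4 = 2219/73
  p_5/q_5 = 2371/78
  p_6/q_6 = 4590/151
  p_7/q_7 = 11551/380
  p_8/q_8 = 697650/22951
q_7 = 380 ≤ 542 < 22951 = q_8, so the answer is 11551/380.

11551/380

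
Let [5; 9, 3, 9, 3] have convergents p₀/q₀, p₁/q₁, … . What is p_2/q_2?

Using pₖ = aₖpₖ₋₁ + pₖ₋₂, qₖ = aₖqₖ₋₁ + qₖ₋₂ (with p₋₁=1, p₋₂=0, q₋₁=0, q₋₂=1):
  k=0: a=5, p=5, q=1
  k=1: a=9, p=46, q=9
  k=2: a=3, p=143, q=28

143/28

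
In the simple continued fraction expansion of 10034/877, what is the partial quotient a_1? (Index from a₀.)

10034 = 11·877 + 387   →  a_0 = 11
877 = 2·387 + 103   →  a_1 = 2

2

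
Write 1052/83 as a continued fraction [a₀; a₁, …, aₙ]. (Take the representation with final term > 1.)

1052 = 12×83 + 56
83 = 1×56 + 27
56 = 2×27 + 2
27 = 13×2 + 1
2 = 2×1 + 0  (stop)
So 1052/83 = [12; 1, 2, 13, 2].

[12; 1, 2, 13, 2]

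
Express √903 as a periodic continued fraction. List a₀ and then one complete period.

a₀ = ⌊√903⌋ = 30.
With m₀=0, d₀=1 and mₖ₊₁ = dₖaₖ − mₖ, dₖ₊₁ = (n − mₖ₊₁²)/dₖ, aₖ₊₁ = ⌊(a₀+mₖ₊₁)/dₖ₊₁⌋:
  k=1: m=30, d=3, a=20
  k=2: m=30, d=1, a=60
d=1 and a=2a₀=60 at k=2, so the next step gives (m, d) = (30, 3) again — its k=1 value — and the period has length 2.

[30; 20, 60]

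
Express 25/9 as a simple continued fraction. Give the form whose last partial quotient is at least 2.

25 = 2*9 + 7
9 = 1*7 + 2
7 = 3*2 + 1
2 = 2*1 + 0  (stop)
So 25/9 = [2; 1, 3, 2].

[2; 1, 3, 2]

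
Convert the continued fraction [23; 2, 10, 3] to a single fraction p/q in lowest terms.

Using pₖ = aₖpₖ₋₁ + pₖ₋₂ and qₖ = aₖqₖ₋₁ + qₖ₋₂:
  k=0: a=23, p=23, q=1
  k=1: a=2, p=47, q=2
  k=2: a=10, p=493, q=21
  k=3: a=3, p=1526, q=65

1526/65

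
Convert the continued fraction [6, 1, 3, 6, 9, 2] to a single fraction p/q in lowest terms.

Using pₖ = aₖpₖ₋₁ + pₖ₋₂ and qₖ = aₖqₖ₋₁ + qₖ₋₂:
  k=0: a=6, p=6, q=1
  k=1: a=1, p=7, q=1
  k=2: a=3, p=27, q=4
  k=3: a=6, p=169, q=25
  k=4: a=9, p=1548, q=229
  k=5: a=2, p=3265, q=483

3265/483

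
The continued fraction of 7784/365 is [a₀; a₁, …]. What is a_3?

7784 = 21·365 + 119   →  a_0 = 21
365 = 3·119 + 8   →  a_1 = 3
119 = 14·8 + 7   →  a_2 = 14
8 = 1·7 + 1   →  a_3 = 1

1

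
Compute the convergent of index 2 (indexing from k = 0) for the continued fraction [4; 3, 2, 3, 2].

30/7

Using pₖ = aₖpₖ₋₁ + pₖ₋₂, qₖ = aₖqₖ₋₁ + qₖ₋₂ (with p₋₁=1, p₋₂=0, q₋₁=0, q₋₂=1):
  k=0: a=4, p=4, q=1
  k=1: a=3, p=13, q=3
  k=2: a=2, p=30, q=7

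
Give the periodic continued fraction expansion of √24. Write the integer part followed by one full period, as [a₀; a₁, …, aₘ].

[4; 1, 8]

a₀ = ⌊√24⌋ = 4.
With m₀=0, d₀=1 and mₖ₊₁ = dₖaₖ − mₖ, dₖ₊₁ = (n − mₖ₊₁²)/dₖ, aₖ₊₁ = ⌊(a₀+mₖ₊₁)/dₖ₊₁⌋:
  k=1: m=4, d=8, a=1
  k=2: m=4, d=1, a=8
d=1 and a=2a₀=8 at k=2, so the next step gives (m, d) = (4, 8) again — its k=1 value — and the period has length 2.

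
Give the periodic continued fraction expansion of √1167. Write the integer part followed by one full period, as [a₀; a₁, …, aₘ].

a₀ = ⌊√1167⌋ = 34.
With m₀=0, d₀=1 and mₖ₊₁ = dₖaₖ − mₖ, dₖ₊₁ = (n − mₖ₊₁²)/dₖ, aₖ₊₁ = ⌊(a₀+mₖ₊₁)/dₖ₊₁⌋:
  k=1: m=34, d=11, a=6
  k=2: m=32, d=13, a=5
  k=3: m=33, d=6, a=11
  k=4: m=33, d=13, a=5
  k=5: m=32, d=11, a=6
  k=6: m=34, d=1, a=68
d=1 and a=2a₀=68 at k=6, so the next step gives (m, d) = (34, 11) again — its k=1 value — and the period has length 6.

[34; 6, 5, 11, 5, 6, 68]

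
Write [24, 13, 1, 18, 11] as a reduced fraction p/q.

70506/2929

Fold from the inside: start with 11/1.
  18 + 1/11 = 199/11
  1 + 11/199 = 210/199
  13 + 199/210 = 2929/210
  24 + 210/2929 = 70506/2929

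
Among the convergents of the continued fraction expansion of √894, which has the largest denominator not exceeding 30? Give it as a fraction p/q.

√894 = [29; 1, 8, 1, 58, …] (period length 4).
Convergents:
  p_0/q_0 = 29/1
  p_1/q_1 = 30/1
  p_2/q_2 = 269/9
  p_3/q_3 = 299/10
  p_4/q_4 = 17611/589
q_3 = 10 ≤ 30 < 589 = q_4, so the answer is 299/10.

299/10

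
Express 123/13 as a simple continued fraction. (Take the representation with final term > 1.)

123 = 9*13 + 6
13 = 2*6 + 1
6 = 6*1 + 0  (stop)
So 123/13 = [9; 2, 6].

[9; 2, 6]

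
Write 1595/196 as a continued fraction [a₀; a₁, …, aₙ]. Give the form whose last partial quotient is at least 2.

1595 = 8×196 + 27
196 = 7×27 + 7
27 = 3×7 + 6
7 = 1×6 + 1
6 = 6×1 + 0  (stop)
So 1595/196 = [8; 7, 3, 1, 6].

[8; 7, 3, 1, 6]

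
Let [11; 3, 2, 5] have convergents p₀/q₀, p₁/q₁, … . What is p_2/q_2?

Using pₖ = aₖpₖ₋₁ + pₖ₋₂, qₖ = aₖqₖ₋₁ + qₖ₋₂ (with p₋₁=1, p₋₂=0, q₋₁=0, q₋₂=1):
  k=0: a=11, p=11, q=1
  k=1: a=3, p=34, q=3
  k=2: a=2, p=79, q=7

79/7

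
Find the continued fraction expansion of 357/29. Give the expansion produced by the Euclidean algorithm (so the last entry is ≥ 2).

[12; 3, 4, 2]

357 = 12·29 + 9
29 = 3·9 + 2
9 = 4·2 + 1
2 = 2·1 + 0  (stop)
So 357/29 = [12; 3, 4, 2].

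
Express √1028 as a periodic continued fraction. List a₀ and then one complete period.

a₀ = ⌊√1028⌋ = 32.
With m₀=0, d₀=1 and mₖ₊₁ = dₖaₖ − mₖ, dₖ₊₁ = (n − mₖ₊₁²)/dₖ, aₖ₊₁ = ⌊(a₀+mₖ₊₁)/dₖ₊₁⌋:
  k=1: m=32, d=4, a=16
  k=2: m=32, d=1, a=64
d=1 and a=2a₀=64 at k=2, so the next step gives (m, d) = (32, 4) again — its k=1 value — and the period has length 2.

[32; 16, 64]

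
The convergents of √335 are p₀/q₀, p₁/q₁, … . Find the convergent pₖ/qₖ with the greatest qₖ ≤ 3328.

√335 = [18; 3, 3, 3, 36, …] (period length 4).
Convergents:
  p_0/q_0 = 18/1
  p_1/q_1 = 55/3
  p_2/q_2 = 183/10
  p_3/q_3 = 604/33
  p_4/q_4 = 21927/1198
  p_5/q_5 = 66385/3627
q_4 = 1198 ≤ 3328 < 3627 = q_5, so the answer is 21927/1198.

21927/1198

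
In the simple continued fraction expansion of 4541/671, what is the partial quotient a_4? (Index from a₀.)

4541 = 6·671 + 515   →  a_0 = 6
671 = 1·515 + 156   →  a_1 = 1
515 = 3·156 + 47   →  a_2 = 3
156 = 3·47 + 15   →  a_3 = 3
47 = 3·15 + 2   →  a_4 = 3

3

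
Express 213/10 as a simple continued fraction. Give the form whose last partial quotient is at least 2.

[21; 3, 3]

213 = 21*10 + 3
10 = 3*3 + 1
3 = 3*1 + 0  (stop)
So 213/10 = [21; 3, 3].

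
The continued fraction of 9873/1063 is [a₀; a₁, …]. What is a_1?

9873 = 9·1063 + 306   →  a_0 = 9
1063 = 3·306 + 145   →  a_1 = 3

3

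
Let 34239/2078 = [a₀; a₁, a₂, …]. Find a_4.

10

34239 = 16·2078 + 991   →  a_0 = 16
2078 = 2·991 + 96   →  a_1 = 2
991 = 10·96 + 31   →  a_2 = 10
96 = 3·31 + 3   →  a_3 = 3
31 = 10·3 + 1   →  a_4 = 10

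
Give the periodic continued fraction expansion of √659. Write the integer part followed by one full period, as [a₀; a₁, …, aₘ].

[25; 1, 2, 25, 2, 1, 50]

a₀ = ⌊√659⌋ = 25.
With m₀=0, d₀=1 and mₖ₊₁ = dₖaₖ − mₖ, dₖ₊₁ = (n − mₖ₊₁²)/dₖ, aₖ₊₁ = ⌊(a₀+mₖ₊₁)/dₖ₊₁⌋:
  k=1: m=25, d=34, a=1
  k=2: m=9, d=17, a=2
  k=3: m=25, d=2, a=25
  k=4: m=25, d=17, a=2
  k=5: m=9, d=34, a=1
  k=6: m=25, d=1, a=50
d=1 and a=2a₀=50 at k=6, so the next step gives (m, d) = (25, 34) again — its k=1 value — and the period has length 6.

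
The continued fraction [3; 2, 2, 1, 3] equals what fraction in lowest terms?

89/26

Fold from the inside: start with 3/1.
  1 + 1/3 = 4/3
  2 + 3/4 = 11/4
  2 + 4/11 = 26/11
  3 + 11/26 = 89/26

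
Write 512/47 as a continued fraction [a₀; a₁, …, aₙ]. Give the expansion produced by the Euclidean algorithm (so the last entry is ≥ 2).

512 = 10·47 + 42
47 = 1·42 + 5
42 = 8·5 + 2
5 = 2·2 + 1
2 = 2·1 + 0  (stop)
So 512/47 = [10; 1, 8, 2, 2].

[10; 1, 8, 2, 2]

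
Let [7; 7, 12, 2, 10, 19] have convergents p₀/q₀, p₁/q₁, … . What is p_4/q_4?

13247/1855

Using pₖ = aₖpₖ₋₁ + pₖ₋₂, qₖ = aₖqₖ₋₁ + qₖ₋₂ (with p₋₁=1, p₋₂=0, q₋₁=0, q₋₂=1):
  k=0: a=7, p=7, q=1
  k=1: a=7, p=50, q=7
  k=2: a=12, p=607, q=85
  k=3: a=2, p=1264, q=177
  k=4: a=10, p=13247, q=1855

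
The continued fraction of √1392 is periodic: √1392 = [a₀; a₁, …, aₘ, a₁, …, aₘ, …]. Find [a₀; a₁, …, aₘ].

[37; 3, 4, 3, 74]

a₀ = ⌊√1392⌋ = 37.
With m₀=0, d₀=1 and mₖ₊₁ = dₖaₖ − mₖ, dₖ₊₁ = (n − mₖ₊₁²)/dₖ, aₖ₊₁ = ⌊(a₀+mₖ₊₁)/dₖ₊₁⌋:
  k=1: m=37, d=23, a=3
  k=2: m=32, d=16, a=4
  k=3: m=32, d=23, a=3
  k=4: m=37, d=1, a=74
d=1 and a=2a₀=74 at k=4, so the next step gives (m, d) = (37, 23) again — its k=1 value — and the period has length 4.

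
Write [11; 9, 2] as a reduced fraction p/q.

Using pₖ = aₖpₖ₋₁ + pₖ₋₂ and qₖ = aₖqₖ₋₁ + qₖ₋₂:
  k=0: a=11, p=11, q=1
  k=1: a=9, p=100, q=9
  k=2: a=2, p=211, q=19

211/19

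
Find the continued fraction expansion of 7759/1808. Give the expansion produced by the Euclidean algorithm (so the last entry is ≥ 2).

[4; 3, 2, 3, 9, 8]

7759 = 4·1808 + 527
1808 = 3·527 + 227
527 = 2·227 + 73
227 = 3·73 + 8
73 = 9·8 + 1
8 = 8·1 + 0  (stop)
So 7759/1808 = [4; 3, 2, 3, 9, 8].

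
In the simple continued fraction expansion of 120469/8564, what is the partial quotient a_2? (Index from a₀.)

1

120469 = 14·8564 + 573   →  a_0 = 14
8564 = 14·573 + 542   →  a_1 = 14
573 = 1·542 + 31   →  a_2 = 1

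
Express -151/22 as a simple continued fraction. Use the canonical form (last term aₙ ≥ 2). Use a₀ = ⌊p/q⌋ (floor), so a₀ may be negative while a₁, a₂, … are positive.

-151 = -7·22 + 3
22 = 7·3 + 1
3 = 3·1 + 0  (stop)
So -151/22 = [-7; 7, 3].

[-7; 7, 3]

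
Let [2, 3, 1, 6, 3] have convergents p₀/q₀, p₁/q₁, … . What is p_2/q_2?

Using pₖ = aₖpₖ₋₁ + pₖ₋₂, qₖ = aₖqₖ₋₁ + qₖ₋₂ (with p₋₁=1, p₋₂=0, q₋₁=0, q₋₂=1):
  k=0: a=2, p=2, q=1
  k=1: a=3, p=7, q=3
  k=2: a=1, p=9, q=4

9/4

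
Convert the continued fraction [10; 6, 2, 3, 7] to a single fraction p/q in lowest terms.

3331/328

Using pₖ = aₖpₖ₋₁ + pₖ₋₂ and qₖ = aₖqₖ₋₁ + qₖ₋₂:
  k=0: a=10, p=10, q=1
  k=1: a=6, p=61, q=6
  k=2: a=2, p=132, q=13
  k=3: a=3, p=457, q=45
  k=4: a=7, p=3331, q=328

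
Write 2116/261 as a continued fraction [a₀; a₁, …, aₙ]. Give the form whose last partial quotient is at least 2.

2116 = 8×261 + 28
261 = 9×28 + 9
28 = 3×9 + 1
9 = 9×1 + 0  (stop)
So 2116/261 = [8; 9, 3, 9].

[8; 9, 3, 9]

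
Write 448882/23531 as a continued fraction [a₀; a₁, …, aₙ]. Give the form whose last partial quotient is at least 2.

448882 = 19×23531 + 1793
23531 = 13×1793 + 222
1793 = 8×222 + 17
222 = 13×17 + 1
17 = 17×1 + 0  (stop)
So 448882/23531 = [19; 13, 8, 13, 17].

[19; 13, 8, 13, 17]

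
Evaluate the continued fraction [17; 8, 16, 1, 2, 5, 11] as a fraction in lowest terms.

412262/24075

Using pₖ = aₖpₖ₋₁ + pₖ₋₂ and qₖ = aₖqₖ₋₁ + qₖ₋₂:
  k=0: a=17, p=17, q=1
  k=1: a=8, p=137, q=8
  k=2: a=16, p=2209, q=129
  k=3: a=1, p=2346, q=137
  k=4: a=2, p=6901, q=403
  k=5: a=5, p=36851, q=2152
  k=6: a=11, p=412262, q=24075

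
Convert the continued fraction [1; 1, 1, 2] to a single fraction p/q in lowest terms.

Using pₖ = aₖpₖ₋₁ + pₖ₋₂ and qₖ = aₖqₖ₋₁ + qₖ₋₂:
  k=0: a=1, p=1, q=1
  k=1: a=1, p=2, q=1
  k=2: a=1, p=3, q=2
  k=3: a=2, p=8, q=5

8/5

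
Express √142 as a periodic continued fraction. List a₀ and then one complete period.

a₀ = ⌊√142⌋ = 11.
With m₀=0, d₀=1 and mₖ₊₁ = dₖaₖ − mₖ, dₖ₊₁ = (n − mₖ₊₁²)/dₖ, aₖ₊₁ = ⌊(a₀+mₖ₊₁)/dₖ₊₁⌋:
  k=1: m=11, d=21, a=1
  k=2: m=10, d=2, a=10
  k=3: m=10, d=21, a=1
  k=4: m=11, d=1, a=22
d=1 and a=2a₀=22 at k=4, so the next step gives (m, d) = (11, 21) again — its k=1 value — and the period has length 4.

[11; 1, 10, 1, 22]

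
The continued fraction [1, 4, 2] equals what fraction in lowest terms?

Using pₖ = aₖpₖ₋₁ + pₖ₋₂ and qₖ = aₖqₖ₋₁ + qₖ₋₂:
  k=0: a=1, p=1, q=1
  k=1: a=4, p=5, q=4
  k=2: a=2, p=11, q=9

11/9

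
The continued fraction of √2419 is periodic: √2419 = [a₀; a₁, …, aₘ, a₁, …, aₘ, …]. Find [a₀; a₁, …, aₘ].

[49; 5, 2, 5, 98]

a₀ = ⌊√2419⌋ = 49.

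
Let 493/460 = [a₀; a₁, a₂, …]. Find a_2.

1

493 = 1·460 + 33   →  a_0 = 1
460 = 13·33 + 31   →  a_1 = 13
33 = 1·31 + 2   →  a_2 = 1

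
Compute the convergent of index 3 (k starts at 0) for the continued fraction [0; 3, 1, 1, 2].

2/7

Using pₖ = aₖpₖ₋₁ + pₖ₋₂, qₖ = aₖqₖ₋₁ + qₖ₋₂ (with p₋₁=1, p₋₂=0, q₋₁=0, q₋₂=1):
  k=0: a=0, p=0, q=1
  k=1: a=3, p=1, q=3
  k=2: a=1, p=1, q=4
  k=3: a=1, p=2, q=7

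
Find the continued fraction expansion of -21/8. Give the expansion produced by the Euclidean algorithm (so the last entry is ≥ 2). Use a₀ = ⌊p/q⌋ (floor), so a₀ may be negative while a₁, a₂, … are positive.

-21 = -3*8 + 3
8 = 2*3 + 2
3 = 1*2 + 1
2 = 2*1 + 0  (stop)
So -21/8 = [-3; 2, 1, 2].

[-3; 2, 1, 2]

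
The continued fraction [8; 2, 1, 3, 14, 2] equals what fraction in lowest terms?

2718/325

Fold from the inside: start with 2/1.
  14 + 1/2 = 29/2
  3 + 2/29 = 89/29
  1 + 29/89 = 118/89
  2 + 89/118 = 325/118
  8 + 118/325 = 2718/325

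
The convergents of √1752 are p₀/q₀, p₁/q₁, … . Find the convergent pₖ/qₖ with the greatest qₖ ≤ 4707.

171697/4102

√1752 = [41; 1, 5, 1, 82, …] (period length 4).
Convergents:
  p_0/q_0 = 41/1
  p_1/q_1 = 42/1
  p_2/q_2 = 251/6
  p_3/q_3 = 293/7
  p_4/q_4 = 24277/580
  p_5/q_5 = 24570/587
  p_6/q_6 = 147127/3515
  p_7/q_7 = 171697/4102
  p_8/q_8 = 14226281/339879
q_7 = 4102 ≤ 4707 < 339879 = q_8, so the answer is 171697/4102.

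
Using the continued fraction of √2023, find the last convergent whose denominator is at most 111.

2024/45

√2023 = [44; 1, 43, 1, 88, …] (period length 4).
Convergents:
  p_0/q_0 = 44/1
  p_1/q_1 = 45/1
  p_2/q_2 = 1979/44
  p_3/q_3 = 2024/45
  p_4/q_4 = 180091/4004
q_3 = 45 ≤ 111 < 4004 = q_4, so the answer is 2024/45.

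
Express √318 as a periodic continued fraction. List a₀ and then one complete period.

a₀ = ⌊√318⌋ = 17.
With m₀=0, d₀=1 and mₖ₊₁ = dₖaₖ − mₖ, dₖ₊₁ = (n − mₖ₊₁²)/dₖ, aₖ₊₁ = ⌊(a₀+mₖ₊₁)/dₖ₊₁⌋:
  k=1: m=17, d=29, a=1
  k=2: m=12, d=6, a=4
  k=3: m=12, d=29, a=1
  k=4: m=17, d=1, a=34
d=1 and a=2a₀=34 at k=4, so the next step gives (m, d) = (17, 29) again — its k=1 value — and the period has length 4.

[17; 1, 4, 1, 34]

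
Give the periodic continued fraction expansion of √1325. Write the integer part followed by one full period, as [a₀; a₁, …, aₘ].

a₀ = ⌊√1325⌋ = 36.

[36; 2, 2, 72]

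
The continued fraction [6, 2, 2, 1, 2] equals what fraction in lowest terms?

Using pₖ = aₖpₖ₋₁ + pₖ₋₂ and qₖ = aₖqₖ₋₁ + qₖ₋₂:
  k=0: a=6, p=6, q=1
  k=1: a=2, p=13, q=2
  k=2: a=2, p=32, q=5
  k=3: a=1, p=45, q=7
  k=4: a=2, p=122, q=19

122/19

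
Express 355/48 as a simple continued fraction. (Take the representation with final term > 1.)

355 = 7·48 + 19
48 = 2·19 + 10
19 = 1·10 + 9
10 = 1·9 + 1
9 = 9·1 + 0  (stop)
So 355/48 = [7; 2, 1, 1, 9].

[7; 2, 1, 1, 9]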